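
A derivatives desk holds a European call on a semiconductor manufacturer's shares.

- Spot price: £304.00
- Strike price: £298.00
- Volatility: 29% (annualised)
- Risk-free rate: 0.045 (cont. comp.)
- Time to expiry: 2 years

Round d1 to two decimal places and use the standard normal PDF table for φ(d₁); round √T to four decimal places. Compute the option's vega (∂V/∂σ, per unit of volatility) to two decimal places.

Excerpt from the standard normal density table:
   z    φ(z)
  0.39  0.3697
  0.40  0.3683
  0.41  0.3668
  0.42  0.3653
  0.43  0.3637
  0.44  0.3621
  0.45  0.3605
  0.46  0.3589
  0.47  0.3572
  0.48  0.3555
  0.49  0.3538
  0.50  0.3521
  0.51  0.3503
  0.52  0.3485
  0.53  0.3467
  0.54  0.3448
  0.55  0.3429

T = 2;  σ√T = 0.4101
d₁ = [ln(304/298) + (0.045 + 0.29²/2)·2] / 0.4101 = [0.0199 + 0.1741] / 0.4101 = 0.4731 which rounds to 0.47
√T = √2 = 1.4142
φ(d₁) = φ(0.47) = 0.3572
vega = S·φ(d₁)·√T = 304·0.3572·1.4142 = 153.5663
(Vega is the same for a European call and put with the same parameters.)

153.57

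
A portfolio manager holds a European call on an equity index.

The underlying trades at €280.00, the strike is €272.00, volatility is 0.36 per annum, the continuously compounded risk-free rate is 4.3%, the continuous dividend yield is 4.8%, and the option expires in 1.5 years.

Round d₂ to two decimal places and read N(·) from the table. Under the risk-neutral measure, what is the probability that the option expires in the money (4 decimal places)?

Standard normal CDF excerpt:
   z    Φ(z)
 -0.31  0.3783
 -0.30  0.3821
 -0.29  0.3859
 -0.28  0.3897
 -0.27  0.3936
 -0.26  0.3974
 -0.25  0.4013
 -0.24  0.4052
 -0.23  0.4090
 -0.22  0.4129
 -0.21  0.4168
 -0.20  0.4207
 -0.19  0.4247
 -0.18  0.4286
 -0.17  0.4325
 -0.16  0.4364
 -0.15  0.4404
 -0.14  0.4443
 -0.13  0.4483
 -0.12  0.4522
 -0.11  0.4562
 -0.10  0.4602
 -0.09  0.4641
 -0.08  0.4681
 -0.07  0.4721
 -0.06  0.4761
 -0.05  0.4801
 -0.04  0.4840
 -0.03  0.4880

0.4325

σ√T = 0.36 × 1.2247 = 0.4409
ln(S/K) + (r − q + σ²/2)T = ln(280/272) + (0.043 − 0.048 + 0.36²/2)·1.5 = 0.0290 + 0.0897 = 0.1187
d₁ = 0.1187 / 0.4409 = 0.2692 ⇒ 0.27
d₂ = d₁ − σ√T = 0.2692 − 0.4409 = -0.1717 ⇒ -0.17
Pr(exercise) under Q = N(d₂) = 0.4325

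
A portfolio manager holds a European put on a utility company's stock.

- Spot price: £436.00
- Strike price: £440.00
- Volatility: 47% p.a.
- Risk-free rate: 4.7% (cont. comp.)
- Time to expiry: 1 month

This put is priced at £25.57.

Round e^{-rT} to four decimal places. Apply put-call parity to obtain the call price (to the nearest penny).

£23.29

e^(−rT) = e^(−0.047·0.08333) = 0.9961
Put-call parity: C − P = S − K·e^(−rT) = 436 − 440·0.9961 = 436 − 438.2840 = -2.2840
C = P + (C − P) = 25.57 + (-2.2840) = 23.2860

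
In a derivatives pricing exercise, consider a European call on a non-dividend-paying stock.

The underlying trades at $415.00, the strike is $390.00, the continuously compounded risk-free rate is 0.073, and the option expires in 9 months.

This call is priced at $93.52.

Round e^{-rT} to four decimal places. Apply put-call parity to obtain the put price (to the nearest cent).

exp(−rT) = exp(−0.073·0.75) = 0.9467
Put-call parity: C − P = S − K·e^(−rT) = 415 − 390·0.9467 = 415 − 369.2130 = 45.7870
P = C − (C − P) = 93.52 − (45.7870) = 47.7330

$47.73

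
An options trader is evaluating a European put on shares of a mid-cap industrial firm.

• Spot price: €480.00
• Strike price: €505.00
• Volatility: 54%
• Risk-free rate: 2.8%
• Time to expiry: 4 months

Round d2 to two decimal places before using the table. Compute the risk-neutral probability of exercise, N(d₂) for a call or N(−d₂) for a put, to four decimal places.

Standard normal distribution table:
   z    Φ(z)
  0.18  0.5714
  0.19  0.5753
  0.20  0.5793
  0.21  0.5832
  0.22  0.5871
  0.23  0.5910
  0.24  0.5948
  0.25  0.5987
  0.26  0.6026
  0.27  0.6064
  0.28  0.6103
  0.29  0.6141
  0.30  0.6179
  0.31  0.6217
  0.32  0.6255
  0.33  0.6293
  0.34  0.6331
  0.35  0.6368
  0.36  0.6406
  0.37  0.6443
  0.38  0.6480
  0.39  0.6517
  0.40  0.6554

σ√T = 0.54·√0.3333 = 0.3118
d₁ = [ln(480/505) + (0.028 + 0.54²/2)·0.3333] / 0.3118 = [-0.0508 + 0.0579] / 0.3118 = 0.0230 which rounds to 0.02
d₂ = d₁ − σ√T = 0.0230 − 0.3118 = -0.2888 which rounds to -0.29
Risk-neutral Pr[S_T < K] = N(−d₂) = N(0.29) = 0.6141

0.6141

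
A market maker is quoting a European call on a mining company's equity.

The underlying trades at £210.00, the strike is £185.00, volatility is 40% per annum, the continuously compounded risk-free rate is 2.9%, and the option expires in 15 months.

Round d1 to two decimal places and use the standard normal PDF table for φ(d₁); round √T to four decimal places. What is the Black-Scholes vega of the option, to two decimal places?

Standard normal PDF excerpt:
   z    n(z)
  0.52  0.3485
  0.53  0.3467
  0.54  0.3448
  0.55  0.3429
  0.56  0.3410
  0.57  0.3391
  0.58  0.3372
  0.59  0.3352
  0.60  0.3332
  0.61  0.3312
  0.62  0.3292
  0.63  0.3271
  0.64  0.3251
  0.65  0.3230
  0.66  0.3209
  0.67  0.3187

78.70

T = 1.25;  σ√T = 0.4472
d₁ = [ln(210/185) + (0.029 + 0.4²/2)·1.25] / 0.4472 = [0.1268 + 0.1363] / 0.4472 = 0.5881 → 0.59
√T = √1.25 = 1.1180
φ(d₁) = φ(0.59) = 0.3352
vega = S·φ(d₁)·√T = 210·0.3352·1.1180 = 78.6983
(The put has the same vega.)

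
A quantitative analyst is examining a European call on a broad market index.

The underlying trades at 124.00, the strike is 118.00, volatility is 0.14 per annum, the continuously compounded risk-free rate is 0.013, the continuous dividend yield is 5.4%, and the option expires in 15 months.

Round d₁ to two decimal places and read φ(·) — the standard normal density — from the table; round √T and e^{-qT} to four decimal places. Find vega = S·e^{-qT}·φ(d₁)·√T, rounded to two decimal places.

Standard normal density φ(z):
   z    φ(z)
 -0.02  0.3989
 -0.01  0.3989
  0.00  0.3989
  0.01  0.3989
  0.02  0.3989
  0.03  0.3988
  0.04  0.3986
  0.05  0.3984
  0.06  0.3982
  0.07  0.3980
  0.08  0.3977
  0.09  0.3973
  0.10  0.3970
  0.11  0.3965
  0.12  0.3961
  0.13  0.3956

51.57

σ√T = 0.14·√1.25 = 0.1565
ln(S/K) + (r − q + σ²/2)T = ln(124/118) + (0.013 − 0.054 + 0.14²/2)·1.25 = 0.0496 − 0.0390 = 0.0106
d₁ = 0.0106 / 0.1565 = 0.0677 which rounds to 0.07
√T = √1.25 = 1.1180
φ(d₁) = φ(0.07) = 0.3980
exp(−qT) = exp(−0.054·1.25) = 0.9347
vega = S·exp(−qT)·φ(d₁)·√T = 124·0.9347·0.3980·1.1180 = 51.5726
(Vega is the same for a European call and put with the same parameters.)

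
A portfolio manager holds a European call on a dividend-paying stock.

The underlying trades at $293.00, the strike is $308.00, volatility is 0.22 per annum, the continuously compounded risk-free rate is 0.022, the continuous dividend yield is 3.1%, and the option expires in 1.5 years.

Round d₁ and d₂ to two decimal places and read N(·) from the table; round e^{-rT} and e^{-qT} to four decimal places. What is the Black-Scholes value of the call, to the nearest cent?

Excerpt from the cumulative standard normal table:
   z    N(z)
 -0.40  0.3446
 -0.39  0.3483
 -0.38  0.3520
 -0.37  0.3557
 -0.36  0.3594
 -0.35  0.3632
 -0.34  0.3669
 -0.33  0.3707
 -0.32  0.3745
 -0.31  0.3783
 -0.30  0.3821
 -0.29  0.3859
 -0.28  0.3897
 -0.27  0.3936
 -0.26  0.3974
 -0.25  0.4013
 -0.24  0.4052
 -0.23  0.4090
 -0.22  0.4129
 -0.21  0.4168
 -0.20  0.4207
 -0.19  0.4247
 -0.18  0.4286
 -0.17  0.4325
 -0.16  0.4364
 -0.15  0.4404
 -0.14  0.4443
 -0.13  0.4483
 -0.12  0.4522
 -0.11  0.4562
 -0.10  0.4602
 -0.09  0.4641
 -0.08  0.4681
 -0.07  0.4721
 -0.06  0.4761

$22.72

T = 1.5;  σ√T = 0.2694
d₁ = [ln(293/308) + (0.022 − 0.031 + 0.22²/2)·1.5] / 0.2694 = [-0.0499 + 0.0228] / 0.2694 = -0.1007 ⇒ -0.10
d₂ = d₁ − σ√T = -0.1007 − 0.2694 = -0.3701 ⇒ -0.37
e^(−qT) = e^(−0.031·1.5) = 0.9546;  e^(−rT) = e^(−0.022·1.5) = 0.9675
C = 293·0.9546·N(-0.10) − 308·0.9675·N(-0.37) = 293·0.9546·0.4602 − 308·0.9675·0.3557 = 128.7169 − 105.9950 = 22.7219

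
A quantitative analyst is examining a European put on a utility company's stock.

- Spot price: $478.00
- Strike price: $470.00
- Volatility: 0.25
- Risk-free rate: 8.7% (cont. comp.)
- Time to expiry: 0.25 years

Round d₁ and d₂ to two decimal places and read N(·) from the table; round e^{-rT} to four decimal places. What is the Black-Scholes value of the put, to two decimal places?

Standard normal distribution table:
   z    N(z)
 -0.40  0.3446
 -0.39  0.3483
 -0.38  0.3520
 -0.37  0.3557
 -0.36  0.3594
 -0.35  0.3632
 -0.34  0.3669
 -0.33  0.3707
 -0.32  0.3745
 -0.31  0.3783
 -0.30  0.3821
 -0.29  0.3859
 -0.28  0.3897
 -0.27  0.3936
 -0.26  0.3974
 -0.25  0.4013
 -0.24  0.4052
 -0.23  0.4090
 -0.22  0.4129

$14.53

T = 0.25;  σ√T = 0.1250
d₁ = [ln(478/470) + (0.087 + 0.25²/2)·0.25] / 0.1250 = [0.0169 + 0.0296] / 0.1250 = 0.3715 ⇒ 0.37
d₂ = d₁ − σ√T = 0.3715 − 0.1250 = 0.2465 ⇒ 0.25
e^(−rT) = e^(−0.087·0.25) = 0.9785
N(−d₂) = N(-0.25) = 0.4013;  N(−d₁) = N(-0.37) = 0.3557
P = 470·0.9785·0.4013 − 478·0.3557 = 184.5559 − 170.0246 = 14.5313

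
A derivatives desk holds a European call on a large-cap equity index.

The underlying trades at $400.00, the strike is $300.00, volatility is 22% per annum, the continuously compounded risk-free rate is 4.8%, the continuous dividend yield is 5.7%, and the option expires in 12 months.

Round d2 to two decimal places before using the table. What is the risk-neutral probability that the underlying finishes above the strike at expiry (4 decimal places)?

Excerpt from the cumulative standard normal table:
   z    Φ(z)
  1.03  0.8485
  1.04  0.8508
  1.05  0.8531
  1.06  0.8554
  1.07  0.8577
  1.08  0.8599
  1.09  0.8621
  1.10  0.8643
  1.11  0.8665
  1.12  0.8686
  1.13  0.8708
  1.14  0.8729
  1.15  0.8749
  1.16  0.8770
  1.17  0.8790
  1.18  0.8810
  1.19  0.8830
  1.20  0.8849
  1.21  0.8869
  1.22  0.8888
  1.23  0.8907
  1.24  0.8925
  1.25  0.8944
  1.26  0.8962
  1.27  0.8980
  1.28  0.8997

T = 1;  σ√T = 0.2200
d₁ = [ln(400/300) + (0.048 − 0.057 + 0.22²/2)·1] / 0.2200 = [0.2877 + 0.0152] / 0.2200 = 1.3767 → 1.38
d₂ = d₁ − σ√T = 1.3767 − 0.2200 = 1.1567 → 1.16
Pr(exercise) under Q = N(d₂) = 0.8770

0.8770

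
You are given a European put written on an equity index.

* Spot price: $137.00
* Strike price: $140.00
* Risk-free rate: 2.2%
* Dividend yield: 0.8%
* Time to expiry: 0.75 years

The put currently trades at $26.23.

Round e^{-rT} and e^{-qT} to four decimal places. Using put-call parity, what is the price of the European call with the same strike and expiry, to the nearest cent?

exp(−qT) = exp(−0.008·0.75) = 0.9940;  exp(−rT) = exp(−0.022·0.75) = 0.9836
Put-call parity: C − P = S·e^(−qT) − K·e^(−rT) = 137·0.9940 − 140·0.9836 = 136.1780 − 137.7040 = -1.5260
C = P + (C − P) = 26.23 + (-1.5260) = 24.7040

$24.70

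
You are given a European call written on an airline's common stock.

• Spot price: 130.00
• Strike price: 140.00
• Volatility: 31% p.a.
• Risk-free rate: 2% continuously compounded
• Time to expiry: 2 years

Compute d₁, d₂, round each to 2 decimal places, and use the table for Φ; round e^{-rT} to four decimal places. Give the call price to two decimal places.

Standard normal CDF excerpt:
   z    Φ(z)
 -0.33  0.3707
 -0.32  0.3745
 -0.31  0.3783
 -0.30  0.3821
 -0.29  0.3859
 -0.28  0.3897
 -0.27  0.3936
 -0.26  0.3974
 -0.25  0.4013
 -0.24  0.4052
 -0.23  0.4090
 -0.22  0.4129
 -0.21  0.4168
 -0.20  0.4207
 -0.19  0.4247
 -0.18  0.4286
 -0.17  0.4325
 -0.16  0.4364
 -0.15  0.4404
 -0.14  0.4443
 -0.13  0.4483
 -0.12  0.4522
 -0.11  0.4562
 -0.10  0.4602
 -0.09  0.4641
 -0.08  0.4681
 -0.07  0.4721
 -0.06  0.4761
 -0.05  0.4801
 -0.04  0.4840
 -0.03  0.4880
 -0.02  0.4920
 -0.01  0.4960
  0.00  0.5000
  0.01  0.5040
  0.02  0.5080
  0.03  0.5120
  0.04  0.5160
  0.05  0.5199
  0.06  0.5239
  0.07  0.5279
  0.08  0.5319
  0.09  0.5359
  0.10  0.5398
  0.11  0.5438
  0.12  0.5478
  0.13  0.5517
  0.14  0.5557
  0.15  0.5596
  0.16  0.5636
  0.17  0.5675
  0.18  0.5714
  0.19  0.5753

T = 2;  σ√T = 0.4384
ln(S/K) + (r + σ²/2)T = ln(130/140) + (0.02 + 0.31²/2)·2 = -0.0741 + 0.1361 = 0.0620
d₁ = 0.0620 / 0.4384 = 0.1414 ⇒ 0.14
d₂ = d₁ − σ√T = 0.1414 − 0.4384 = -0.2970 ⇒ -0.30
exp(−rT) = exp(−0.02·2) = 0.9608
C = 130·N(0.14) − 140·0.9608·N(-0.30) = 130·0.5557 − 140·0.9608·0.3821 = 72.2410 − 51.3970 = 20.8440

20.84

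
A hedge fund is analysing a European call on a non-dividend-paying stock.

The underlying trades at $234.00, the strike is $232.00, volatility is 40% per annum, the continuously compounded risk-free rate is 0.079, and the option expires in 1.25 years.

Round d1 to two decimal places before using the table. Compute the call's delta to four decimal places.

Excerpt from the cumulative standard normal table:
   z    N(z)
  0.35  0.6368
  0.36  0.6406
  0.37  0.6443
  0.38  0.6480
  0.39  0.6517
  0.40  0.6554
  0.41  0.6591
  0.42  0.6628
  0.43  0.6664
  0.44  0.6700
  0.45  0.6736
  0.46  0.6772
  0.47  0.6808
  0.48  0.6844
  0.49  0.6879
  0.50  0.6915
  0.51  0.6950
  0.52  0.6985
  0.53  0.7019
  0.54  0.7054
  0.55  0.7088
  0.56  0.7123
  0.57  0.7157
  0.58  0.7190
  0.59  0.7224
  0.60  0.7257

σ√T = 0.4 × 1.1180 = 0.4472
ln(S/K) + (r + σ²/2)T = ln(234/232) + (0.079 + 0.4²/2)·1.25 = 0.0086 + 0.1988 = 0.2073
d₁ = 0.2073 / 0.4472 = 0.4636 ⇒ 0.46
N(d₁) = N(0.46) = 0.6772
Δ_call = N(d₁) = 0.6772

0.6772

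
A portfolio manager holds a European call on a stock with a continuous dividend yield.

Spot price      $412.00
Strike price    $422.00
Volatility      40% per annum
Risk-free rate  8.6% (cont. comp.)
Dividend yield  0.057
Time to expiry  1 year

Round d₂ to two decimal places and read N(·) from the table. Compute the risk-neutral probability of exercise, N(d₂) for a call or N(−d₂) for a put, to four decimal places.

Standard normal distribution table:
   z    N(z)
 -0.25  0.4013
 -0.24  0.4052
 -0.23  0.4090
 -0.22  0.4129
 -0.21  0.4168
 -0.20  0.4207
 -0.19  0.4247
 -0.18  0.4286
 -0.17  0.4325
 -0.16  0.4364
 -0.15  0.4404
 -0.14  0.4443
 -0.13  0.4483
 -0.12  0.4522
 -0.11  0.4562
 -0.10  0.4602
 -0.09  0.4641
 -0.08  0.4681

σ√T = 0.4·√1 = 0.4000
d₁ = [ln(412/422) + (0.086 − 0.057 + 0.4²/2)·1] / 0.4000 = [-0.0240 + 0.1090] / 0.4000 = 0.2125 ≈ 0.21
d₂ = d₁ − σ√T = 0.2125 − 0.4000 = -0.1875 ≈ -0.19
Pr(exercise) under Q = N(d₂) = 0.4247

0.4247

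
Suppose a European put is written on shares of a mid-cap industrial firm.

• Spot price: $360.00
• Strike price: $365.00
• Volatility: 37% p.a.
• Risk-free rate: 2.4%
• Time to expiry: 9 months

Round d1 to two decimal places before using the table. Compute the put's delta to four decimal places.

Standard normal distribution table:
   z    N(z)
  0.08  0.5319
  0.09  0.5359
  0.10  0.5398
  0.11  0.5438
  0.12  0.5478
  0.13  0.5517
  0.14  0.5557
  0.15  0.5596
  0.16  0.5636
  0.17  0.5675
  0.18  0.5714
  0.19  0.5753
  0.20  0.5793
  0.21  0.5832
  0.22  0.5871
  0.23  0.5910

σ√T = 0.37 × 0.8660 = 0.3204
d₁ = [ln(360/365) + (0.024 + 0.37²/2)·0.75] / 0.3204 = [-0.0138 + 0.0693] / 0.3204 = 0.1733 ⇒ 0.17
N(d₁) = N(0.17) = 0.5675
Δ_put = N(d₁) − 1 = 0.5675 − 1 = -0.4325

-0.4325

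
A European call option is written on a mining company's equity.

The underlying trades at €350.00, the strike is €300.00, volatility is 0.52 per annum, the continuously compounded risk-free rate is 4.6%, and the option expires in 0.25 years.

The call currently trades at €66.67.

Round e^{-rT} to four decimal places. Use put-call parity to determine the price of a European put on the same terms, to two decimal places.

€13.25

exp(−rT) = exp(−0.046·0.25) = 0.9886
Put-call parity: C − P = S − K·e^(−rT) = 350 − 300·0.9886 = 350 − 296.5800 = 53.4200
P = C − (C − P) = 66.67 − (53.4200) = 13.2500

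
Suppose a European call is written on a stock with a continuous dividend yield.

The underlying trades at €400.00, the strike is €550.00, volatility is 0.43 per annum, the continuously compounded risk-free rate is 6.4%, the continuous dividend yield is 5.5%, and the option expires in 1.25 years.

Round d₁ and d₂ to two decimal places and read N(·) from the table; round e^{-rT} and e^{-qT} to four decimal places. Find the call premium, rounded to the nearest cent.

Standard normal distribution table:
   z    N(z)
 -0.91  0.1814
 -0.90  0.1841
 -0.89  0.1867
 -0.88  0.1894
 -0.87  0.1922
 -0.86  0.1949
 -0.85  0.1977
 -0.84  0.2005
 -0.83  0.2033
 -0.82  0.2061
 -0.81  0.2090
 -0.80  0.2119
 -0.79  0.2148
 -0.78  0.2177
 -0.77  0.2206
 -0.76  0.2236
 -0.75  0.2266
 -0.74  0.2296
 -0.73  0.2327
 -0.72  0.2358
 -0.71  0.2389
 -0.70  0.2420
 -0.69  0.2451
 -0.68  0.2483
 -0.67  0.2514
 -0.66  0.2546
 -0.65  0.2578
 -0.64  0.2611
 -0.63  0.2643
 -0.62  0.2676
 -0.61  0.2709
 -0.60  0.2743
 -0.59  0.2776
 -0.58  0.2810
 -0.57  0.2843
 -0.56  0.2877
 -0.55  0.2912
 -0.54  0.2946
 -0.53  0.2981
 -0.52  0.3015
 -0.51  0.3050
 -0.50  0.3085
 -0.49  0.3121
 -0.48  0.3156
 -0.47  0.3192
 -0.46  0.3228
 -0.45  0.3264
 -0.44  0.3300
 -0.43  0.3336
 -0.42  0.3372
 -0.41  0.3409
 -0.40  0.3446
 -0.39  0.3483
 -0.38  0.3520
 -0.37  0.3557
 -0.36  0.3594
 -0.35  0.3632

σ√T = 0.43·√1.25 = 0.4808
ln(S/K) + (r − q + σ²/2)T = ln(400/550) + (0.064 − 0.055 + 0.43²/2)·1.25 = -0.3185 + 0.1268 = -0.1916
d₁ = -0.1916 / 0.4808 = -0.3986 which rounds to -0.40
d₂ = d₁ − σ√T = -0.3986 − 0.4808 = -0.8794 which rounds to -0.88
exp(−qT) = exp(−0.055·1.25) = 0.9336;  exp(−rT) = exp(−0.064·1.25) = 0.9231
N(d₁) = N(-0.40) = 0.3446;  N(d₂) = N(-0.88) = 0.1894
C = 400·0.9336·0.3446 − 550·0.9231·0.1894 = 128.6874 − 96.1593 = 32.5281

€32.53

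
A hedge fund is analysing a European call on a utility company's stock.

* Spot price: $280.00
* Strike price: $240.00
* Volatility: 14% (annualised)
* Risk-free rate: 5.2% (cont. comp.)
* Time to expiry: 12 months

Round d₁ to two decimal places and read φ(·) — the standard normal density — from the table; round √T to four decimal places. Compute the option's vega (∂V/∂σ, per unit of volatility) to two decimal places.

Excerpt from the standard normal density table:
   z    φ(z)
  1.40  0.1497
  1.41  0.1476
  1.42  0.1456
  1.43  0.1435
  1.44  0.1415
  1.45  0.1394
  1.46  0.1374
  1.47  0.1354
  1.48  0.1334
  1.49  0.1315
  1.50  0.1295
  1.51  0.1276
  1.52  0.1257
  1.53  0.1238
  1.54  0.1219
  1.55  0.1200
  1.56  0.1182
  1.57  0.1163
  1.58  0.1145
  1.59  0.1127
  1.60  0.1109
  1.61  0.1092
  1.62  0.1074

σ√T = 0.14·√1 = 0.1400
d₁ = [ln(280/240) + (0.052 + ½·0.14²)·1] / (σ√T) = (0.1542 + 0.0618) / 0.1400 = 1.5425 ≈ 1.54
√T = √1 = 1.0000
φ(d₁) = φ(1.54) = 0.1219
vega = S·φ(d₁)·√T = 280·0.1219·1.0000 = 34.1320

34.13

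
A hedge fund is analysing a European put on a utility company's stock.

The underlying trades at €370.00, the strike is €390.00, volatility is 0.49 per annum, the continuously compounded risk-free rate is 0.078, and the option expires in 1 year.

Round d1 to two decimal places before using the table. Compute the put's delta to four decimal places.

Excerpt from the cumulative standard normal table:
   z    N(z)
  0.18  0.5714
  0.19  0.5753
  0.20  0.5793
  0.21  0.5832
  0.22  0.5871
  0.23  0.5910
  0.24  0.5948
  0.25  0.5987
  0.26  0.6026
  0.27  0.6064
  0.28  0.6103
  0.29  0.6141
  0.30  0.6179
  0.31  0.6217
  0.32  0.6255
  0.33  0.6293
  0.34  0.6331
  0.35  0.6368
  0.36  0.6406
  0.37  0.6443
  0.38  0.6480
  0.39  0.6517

σ√T = 0.49 × 1.0000 = 0.4900
d₁ = [ln(370/390) + (0.078 + 0.49²/2)·1] / 0.4900 = [-0.0526 + 0.1981] / 0.4900 = 0.2967 ≈ 0.30
N(d₁) = N(0.30) = 0.6179
Δ_put = N(d₁) − 1 = 0.6179 − 1 = -0.3821

-0.3821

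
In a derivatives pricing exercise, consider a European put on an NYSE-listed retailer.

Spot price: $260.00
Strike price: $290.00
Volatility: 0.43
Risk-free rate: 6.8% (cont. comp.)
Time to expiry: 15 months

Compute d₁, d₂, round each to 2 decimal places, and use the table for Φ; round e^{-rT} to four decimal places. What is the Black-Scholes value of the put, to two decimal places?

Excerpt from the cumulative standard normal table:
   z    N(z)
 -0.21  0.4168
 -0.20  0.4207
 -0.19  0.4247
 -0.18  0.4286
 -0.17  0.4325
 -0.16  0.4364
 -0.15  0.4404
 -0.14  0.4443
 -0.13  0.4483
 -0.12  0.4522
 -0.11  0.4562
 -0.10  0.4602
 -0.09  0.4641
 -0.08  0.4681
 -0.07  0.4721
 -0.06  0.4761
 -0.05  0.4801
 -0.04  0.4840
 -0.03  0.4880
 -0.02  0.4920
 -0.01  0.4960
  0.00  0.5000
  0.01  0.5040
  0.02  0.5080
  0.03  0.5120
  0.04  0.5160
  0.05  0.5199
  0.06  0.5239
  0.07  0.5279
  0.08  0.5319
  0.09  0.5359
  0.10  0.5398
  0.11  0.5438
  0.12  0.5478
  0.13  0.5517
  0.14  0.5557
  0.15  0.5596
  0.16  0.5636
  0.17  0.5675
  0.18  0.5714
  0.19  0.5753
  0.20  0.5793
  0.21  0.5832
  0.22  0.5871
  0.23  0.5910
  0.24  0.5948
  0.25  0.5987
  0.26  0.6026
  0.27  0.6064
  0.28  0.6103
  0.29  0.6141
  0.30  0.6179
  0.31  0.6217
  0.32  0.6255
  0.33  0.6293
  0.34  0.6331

T = 1.25;  σ√T = 0.4808
d₁ = [ln(260/290) + (0.068 + ½·0.43²)·1.25] / (σ√T) = (-0.1092 + 0.2006) / 0.4808 = 0.1900 which rounds to 0.19
d₂ = 0.1900 − 0.4808 = -0.2907 which rounds to -0.29
e^(−rT) = e^(−0.068·1.25) = 0.9185
N(−d₂) = N(0.29) = 0.6141;  N(−d₁) = N(-0.19) = 0.4247
P = 290·0.9185·0.6141 − 260·0.4247 = 163.5747 − 110.4220 = 53.1527

$53.15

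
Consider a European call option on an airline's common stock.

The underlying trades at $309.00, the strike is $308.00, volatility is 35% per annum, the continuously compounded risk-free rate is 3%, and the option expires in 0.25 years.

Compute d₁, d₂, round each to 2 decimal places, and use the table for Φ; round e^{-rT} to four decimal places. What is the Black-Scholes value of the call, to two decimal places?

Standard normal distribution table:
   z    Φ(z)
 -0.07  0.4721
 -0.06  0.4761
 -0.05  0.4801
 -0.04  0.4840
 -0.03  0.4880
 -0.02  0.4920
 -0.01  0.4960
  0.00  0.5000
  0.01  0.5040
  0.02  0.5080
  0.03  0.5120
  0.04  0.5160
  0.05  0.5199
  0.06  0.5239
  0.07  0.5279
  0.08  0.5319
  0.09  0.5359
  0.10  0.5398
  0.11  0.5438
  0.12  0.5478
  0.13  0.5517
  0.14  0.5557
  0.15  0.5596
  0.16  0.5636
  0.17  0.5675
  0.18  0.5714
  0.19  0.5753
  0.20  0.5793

$23.74

σ√T = 0.35·√0.25 = 0.1750
ln(S/K) + (r + σ²/2)T = ln(309/308) + (0.03 + 0.35²/2)·0.25 = 0.0032 + 0.0228 = 0.0261
d₁ = 0.0261 / 0.1750 = 0.1489 ⇒ 0.15
d₂ = d₁ − σ√T = 0.1489 − 0.1750 = -0.0261 ⇒ -0.03
e^(−rT) = e^(−0.03·0.25) = 0.9925
N(d₁) = N(0.15) = 0.5596;  N(d₂) = N(-0.03) = 0.4880
C = 309·0.5596 − 308·0.9925·0.4880 = 172.9164 − 149.1767 = 23.7397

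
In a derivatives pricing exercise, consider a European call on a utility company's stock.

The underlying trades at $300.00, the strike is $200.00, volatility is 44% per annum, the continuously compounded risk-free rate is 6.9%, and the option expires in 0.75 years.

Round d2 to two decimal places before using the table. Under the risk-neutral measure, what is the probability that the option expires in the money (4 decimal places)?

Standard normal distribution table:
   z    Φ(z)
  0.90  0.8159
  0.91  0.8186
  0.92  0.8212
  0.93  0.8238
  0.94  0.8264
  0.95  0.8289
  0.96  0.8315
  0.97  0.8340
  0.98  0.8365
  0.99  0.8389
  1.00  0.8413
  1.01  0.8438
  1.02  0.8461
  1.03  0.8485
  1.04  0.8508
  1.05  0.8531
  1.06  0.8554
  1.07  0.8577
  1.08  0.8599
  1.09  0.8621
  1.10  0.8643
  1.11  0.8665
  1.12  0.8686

0.8438

T = 0.75;  σ√T = 0.3811
d₁ = [ln(300/200) + (0.069 + 0.44²/2)·0.75] / 0.3811 = [0.4055 + 0.1244] / 0.3811 = 1.3904 ⇒ 1.39
d₂ = d₁ − σ√T = 1.3904 − 0.3811 = 1.0094 ⇒ 1.01
Risk-neutral Pr[S_T > K] = N(d₂) = N(1.01) = 0.8438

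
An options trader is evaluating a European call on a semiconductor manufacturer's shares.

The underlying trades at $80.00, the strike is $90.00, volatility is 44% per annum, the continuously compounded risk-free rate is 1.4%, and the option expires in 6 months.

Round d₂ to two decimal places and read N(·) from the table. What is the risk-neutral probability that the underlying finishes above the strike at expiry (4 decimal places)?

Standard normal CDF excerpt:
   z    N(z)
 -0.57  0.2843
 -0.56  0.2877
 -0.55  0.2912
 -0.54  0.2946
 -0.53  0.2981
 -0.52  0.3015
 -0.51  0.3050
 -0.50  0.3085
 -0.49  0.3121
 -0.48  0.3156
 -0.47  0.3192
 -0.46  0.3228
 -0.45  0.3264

σ√T = 0.44·√0.5 = 0.3111
d₁ = [ln(80/90) + (0.014 + ½·0.44²)·0.5] / (σ√T) = (-0.1178 + 0.0554) / 0.3111 = -0.2005 which rounds to -0.20
d₂ = -0.2005 − 0.3111 = -0.5116 which rounds to -0.51
Pr(exercise) under Q = N(d₂) = 0.3050

0.3050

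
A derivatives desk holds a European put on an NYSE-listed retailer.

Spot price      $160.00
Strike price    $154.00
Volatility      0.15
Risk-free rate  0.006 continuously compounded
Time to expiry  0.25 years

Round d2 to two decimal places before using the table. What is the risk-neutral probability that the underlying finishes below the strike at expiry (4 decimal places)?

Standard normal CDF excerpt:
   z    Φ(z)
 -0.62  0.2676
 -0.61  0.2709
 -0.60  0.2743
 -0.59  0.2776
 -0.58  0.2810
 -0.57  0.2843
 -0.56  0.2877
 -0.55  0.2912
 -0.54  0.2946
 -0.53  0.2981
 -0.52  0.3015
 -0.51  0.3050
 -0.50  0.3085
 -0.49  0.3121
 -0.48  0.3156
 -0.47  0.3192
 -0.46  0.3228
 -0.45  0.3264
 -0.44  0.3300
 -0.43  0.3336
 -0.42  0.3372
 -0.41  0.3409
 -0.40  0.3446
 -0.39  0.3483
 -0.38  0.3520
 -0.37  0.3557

σ√T = 0.15·√0.25 = 0.0750
d₁ = [ln(160/154) + (0.006 + ½·0.15²)·0.25] / (σ√T) = (0.0382 + 0.0043) / 0.0750 = 0.5671 which rounds to 0.57
d₂ = 0.5671 − 0.0750 = 0.4921 which rounds to 0.49
Risk-neutral Pr[S_T < K] = N(−d₂) = N(-0.49) = 0.3121

0.3121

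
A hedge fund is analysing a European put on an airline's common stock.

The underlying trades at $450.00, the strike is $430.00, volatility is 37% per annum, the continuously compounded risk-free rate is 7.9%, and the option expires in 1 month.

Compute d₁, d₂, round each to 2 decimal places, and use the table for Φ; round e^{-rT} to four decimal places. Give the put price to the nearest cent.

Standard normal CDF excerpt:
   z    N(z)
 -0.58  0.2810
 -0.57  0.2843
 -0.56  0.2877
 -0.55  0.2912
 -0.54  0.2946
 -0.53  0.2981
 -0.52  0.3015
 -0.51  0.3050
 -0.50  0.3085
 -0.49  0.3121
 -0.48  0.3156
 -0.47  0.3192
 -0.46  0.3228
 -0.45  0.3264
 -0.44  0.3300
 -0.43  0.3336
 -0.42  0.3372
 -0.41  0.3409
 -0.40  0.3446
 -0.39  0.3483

$9.93

T = 0.08333;  σ√T = 0.1068
d₁ = [ln(450/430) + (0.079 + 0.37²/2)·0.08333] / 0.1068 = [0.0455 + 0.0123] / 0.1068 = 0.5407 which rounds to 0.54
d₂ = d₁ − σ√T = 0.5407 − 0.1068 = 0.4339 which rounds to 0.43
exp(−rT) = exp(−0.079·0.08333) = 0.9934
P = 430·0.9934·N(-0.43) − 450·N(-0.54) = 430·0.9934·0.3336 − 450·0.2946 = 142.5012 − 132.5700 = 9.9312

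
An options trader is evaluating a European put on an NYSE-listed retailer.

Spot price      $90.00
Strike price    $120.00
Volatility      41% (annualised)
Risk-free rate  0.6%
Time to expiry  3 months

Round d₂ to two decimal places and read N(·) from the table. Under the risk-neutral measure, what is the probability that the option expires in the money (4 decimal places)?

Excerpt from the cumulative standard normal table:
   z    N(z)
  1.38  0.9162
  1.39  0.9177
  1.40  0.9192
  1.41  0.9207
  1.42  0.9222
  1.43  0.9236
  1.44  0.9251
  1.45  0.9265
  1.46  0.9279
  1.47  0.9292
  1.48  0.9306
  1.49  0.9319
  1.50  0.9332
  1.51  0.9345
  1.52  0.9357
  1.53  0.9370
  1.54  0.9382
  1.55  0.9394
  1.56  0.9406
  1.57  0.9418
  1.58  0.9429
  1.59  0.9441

T = 0.25;  σ√T = 0.2050
d₁ = [ln(90/120) + (0.006 + 0.41²/2)·0.25] / 0.2050 = [-0.2877 + 0.0225] / 0.2050 = -1.2935 ⇒ -1.29
d₂ = d₁ − σ√T = -1.2935 − 0.2050 = -1.4985 ⇒ -1.50
Pr(exercise) under Q = N(−d₂) = N(1.50) = 0.9332

0.9332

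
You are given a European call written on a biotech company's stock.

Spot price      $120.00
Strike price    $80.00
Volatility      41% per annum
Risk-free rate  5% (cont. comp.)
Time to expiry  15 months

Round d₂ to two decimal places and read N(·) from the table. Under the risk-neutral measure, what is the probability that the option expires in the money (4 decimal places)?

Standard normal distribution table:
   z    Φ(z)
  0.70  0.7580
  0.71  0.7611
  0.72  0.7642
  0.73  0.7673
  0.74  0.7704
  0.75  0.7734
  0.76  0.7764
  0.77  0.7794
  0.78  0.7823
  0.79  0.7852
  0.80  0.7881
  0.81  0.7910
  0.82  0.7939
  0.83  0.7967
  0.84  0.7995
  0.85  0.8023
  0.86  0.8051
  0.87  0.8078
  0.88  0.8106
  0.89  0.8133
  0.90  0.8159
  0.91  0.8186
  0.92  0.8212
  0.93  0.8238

σ√T = 0.41 × 1.1180 = 0.4584
d₁ = [ln(120/80) + (0.05 + 0.41²/2)·1.25] / 0.4584 = [0.4055 + 0.1676] / 0.4584 = 1.2501 → 1.25
d₂ = d₁ − σ√T = 1.2501 − 0.4584 = 0.7917 → 0.79
Pr(exercise) under Q = N(d₂) = 0.7852

0.7852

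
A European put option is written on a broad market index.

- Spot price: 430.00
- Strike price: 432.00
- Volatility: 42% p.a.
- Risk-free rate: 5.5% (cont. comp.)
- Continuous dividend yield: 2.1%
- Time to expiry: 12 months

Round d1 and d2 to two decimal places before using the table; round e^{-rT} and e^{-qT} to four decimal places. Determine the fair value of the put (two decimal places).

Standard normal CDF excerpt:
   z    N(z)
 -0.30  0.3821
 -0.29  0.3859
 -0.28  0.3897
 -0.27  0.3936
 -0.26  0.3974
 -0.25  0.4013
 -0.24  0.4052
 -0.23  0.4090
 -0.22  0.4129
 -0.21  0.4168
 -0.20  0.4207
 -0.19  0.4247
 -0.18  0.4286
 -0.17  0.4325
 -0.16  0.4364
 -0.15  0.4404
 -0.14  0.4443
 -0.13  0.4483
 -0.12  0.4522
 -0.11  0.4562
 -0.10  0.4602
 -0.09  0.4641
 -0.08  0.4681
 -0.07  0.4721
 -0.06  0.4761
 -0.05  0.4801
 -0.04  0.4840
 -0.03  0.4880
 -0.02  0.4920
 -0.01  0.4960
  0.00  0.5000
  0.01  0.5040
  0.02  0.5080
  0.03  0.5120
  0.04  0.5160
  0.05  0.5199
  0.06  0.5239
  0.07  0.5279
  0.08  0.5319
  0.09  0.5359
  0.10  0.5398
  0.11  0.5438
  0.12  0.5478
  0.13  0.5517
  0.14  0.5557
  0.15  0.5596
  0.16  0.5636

63.13

σ√T = 0.42·√1 = 0.4200
ln(S/K) + (r − q + σ²/2)T = ln(430/432) + (0.055 − 0.021 + 0.42²/2)·1 = -0.0046 + 0.1222 = 0.1176
d₁ = 0.1176 / 0.4200 = 0.2799 ≈ 0.28
d₂ = d₁ − σ√T = 0.2799 − 0.4200 = -0.1401 ≈ -0.14
e^(−qT) = e^(−0.021·1) = 0.9792;  e^(−rT) = e^(−0.055·1) = 0.9465
N(−d₂) = N(0.14) = 0.5557;  N(−d₁) = N(-0.28) = 0.3897
P = 432·0.9465·0.5557 − 430·0.9792·0.3897 = 227.2191 − 164.0855 = 63.1335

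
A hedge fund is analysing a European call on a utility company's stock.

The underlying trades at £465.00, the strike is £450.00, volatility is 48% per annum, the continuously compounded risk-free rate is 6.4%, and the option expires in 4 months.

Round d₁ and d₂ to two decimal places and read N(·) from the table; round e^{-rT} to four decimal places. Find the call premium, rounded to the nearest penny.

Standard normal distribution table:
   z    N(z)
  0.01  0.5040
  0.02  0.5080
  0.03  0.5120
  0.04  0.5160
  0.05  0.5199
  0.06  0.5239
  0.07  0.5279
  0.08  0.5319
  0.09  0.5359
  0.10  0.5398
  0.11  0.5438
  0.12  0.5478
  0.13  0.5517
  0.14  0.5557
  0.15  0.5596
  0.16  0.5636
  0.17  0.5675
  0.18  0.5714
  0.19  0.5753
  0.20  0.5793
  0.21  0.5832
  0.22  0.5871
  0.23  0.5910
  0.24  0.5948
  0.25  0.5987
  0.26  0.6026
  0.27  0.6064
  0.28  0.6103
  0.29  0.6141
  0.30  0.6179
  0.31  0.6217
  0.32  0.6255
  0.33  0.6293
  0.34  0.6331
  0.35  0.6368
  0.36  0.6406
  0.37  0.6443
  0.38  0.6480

£61.84

σ√T = 0.48 × 0.5774 = 0.2771
ln(S/K) + (r + σ²/2)T = ln(465/450) + (0.064 + 0.48²/2)·0.3333 = 0.0328 + 0.0597 = 0.0925
d₁ = 0.0925 / 0.2771 = 0.3339 → 0.33
d₂ = d₁ − σ√T = 0.3339 − 0.2771 = 0.0567 → 0.06
e^(−rT) = e^(−0.064·0.3333) = 0.9789
C = 465·N(0.33) − 450·0.9789·N(0.06) = 465·0.6293 − 450·0.9789·0.5239 = 292.6245 − 230.7806 = 61.8439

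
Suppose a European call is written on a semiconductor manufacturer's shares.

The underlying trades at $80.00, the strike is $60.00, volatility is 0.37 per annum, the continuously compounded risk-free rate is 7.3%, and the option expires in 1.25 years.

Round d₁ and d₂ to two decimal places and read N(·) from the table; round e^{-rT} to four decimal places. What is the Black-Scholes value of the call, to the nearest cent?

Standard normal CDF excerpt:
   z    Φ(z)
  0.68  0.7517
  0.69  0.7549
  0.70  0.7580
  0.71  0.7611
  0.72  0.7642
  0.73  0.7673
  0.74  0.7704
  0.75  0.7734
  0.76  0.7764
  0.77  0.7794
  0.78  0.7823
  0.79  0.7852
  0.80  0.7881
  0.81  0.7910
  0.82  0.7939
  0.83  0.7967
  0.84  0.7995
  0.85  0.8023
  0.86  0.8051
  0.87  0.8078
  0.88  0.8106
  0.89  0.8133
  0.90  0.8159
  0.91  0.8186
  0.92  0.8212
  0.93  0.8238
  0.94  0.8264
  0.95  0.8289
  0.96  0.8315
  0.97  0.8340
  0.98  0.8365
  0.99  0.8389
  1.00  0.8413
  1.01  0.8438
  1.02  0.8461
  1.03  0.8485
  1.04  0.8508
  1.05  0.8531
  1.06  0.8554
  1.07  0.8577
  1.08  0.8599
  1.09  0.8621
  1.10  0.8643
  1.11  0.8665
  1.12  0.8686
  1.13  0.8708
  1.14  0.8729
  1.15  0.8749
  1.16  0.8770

T = 1.25;  σ√T = 0.4137
d₁ = [ln(80/60) + (0.073 + ½·0.37²)·1.25] / (σ√T) = (0.2877 + 0.1768) / 0.4137 = 1.1229 ≈ 1.12
d₂ = 1.1229 − 0.4137 = 0.7092 ≈ 0.71
e^(−rT) = e^(−0.073·1.25) = 0.9128
C = 80·N(1.12) − 60·0.9128·N(0.71) = 80·0.8686 − 60·0.9128·0.7611 = 69.4880 − 41.6839 = 27.8041

$27.80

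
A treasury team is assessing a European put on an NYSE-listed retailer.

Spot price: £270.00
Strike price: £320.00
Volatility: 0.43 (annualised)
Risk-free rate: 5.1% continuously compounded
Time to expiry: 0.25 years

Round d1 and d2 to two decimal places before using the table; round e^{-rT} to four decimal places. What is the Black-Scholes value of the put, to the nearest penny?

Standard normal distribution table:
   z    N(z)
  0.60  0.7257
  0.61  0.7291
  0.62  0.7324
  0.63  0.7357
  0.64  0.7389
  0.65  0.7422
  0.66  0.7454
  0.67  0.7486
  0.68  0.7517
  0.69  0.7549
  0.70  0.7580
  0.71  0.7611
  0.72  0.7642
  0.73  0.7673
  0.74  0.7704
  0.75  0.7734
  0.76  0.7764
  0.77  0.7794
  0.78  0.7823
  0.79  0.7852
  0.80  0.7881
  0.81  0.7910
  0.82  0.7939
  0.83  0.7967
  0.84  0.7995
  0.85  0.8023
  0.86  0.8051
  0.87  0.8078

σ√T = 0.43·√0.25 = 0.2150
d₁ = [ln(270/320) + (0.051 + 0.43²/2)·0.25] / 0.2150 = [-0.1699 + 0.0359] / 0.2150 = -0.6234 ⇒ -0.62
d₂ = d₁ − σ√T = -0.6234 − 0.2150 = -0.8384 ⇒ -0.84
exp(−rT) = exp(−0.051·0.25) = 0.9873
P = 320·0.9873·N(0.84) − 270·N(0.62) = 320·0.9873·0.7995 − 270·0.7324 = 252.5908 − 197.7480 = 54.8428

£54.84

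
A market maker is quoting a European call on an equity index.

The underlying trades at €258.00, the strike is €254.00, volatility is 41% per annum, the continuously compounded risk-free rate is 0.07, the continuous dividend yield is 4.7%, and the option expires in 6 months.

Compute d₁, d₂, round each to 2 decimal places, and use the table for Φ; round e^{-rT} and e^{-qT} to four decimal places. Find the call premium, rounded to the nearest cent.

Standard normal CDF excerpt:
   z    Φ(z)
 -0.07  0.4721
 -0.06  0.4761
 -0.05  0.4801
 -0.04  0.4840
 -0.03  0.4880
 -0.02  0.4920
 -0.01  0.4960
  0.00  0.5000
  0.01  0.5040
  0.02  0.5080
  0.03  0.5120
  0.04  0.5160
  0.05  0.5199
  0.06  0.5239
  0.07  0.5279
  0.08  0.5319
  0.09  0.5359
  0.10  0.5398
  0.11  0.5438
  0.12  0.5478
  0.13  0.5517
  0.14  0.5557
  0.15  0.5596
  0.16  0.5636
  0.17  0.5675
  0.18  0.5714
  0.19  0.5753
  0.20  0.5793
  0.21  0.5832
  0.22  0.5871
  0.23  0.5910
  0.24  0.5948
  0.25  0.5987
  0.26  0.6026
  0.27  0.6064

σ√T = 0.41·√0.5 = 0.2899
d₁ = [ln(258/254) + (0.07 − 0.047 + 0.41²/2)·0.5] / 0.2899 = [0.0156 + 0.0535] / 0.2899 = 0.2385 ≈ 0.24
d₂ = d₁ − σ√T = 0.2385 − 0.2899 = -0.0514 ≈ -0.05
exp(−qT) = exp(−0.047·0.5) = 0.9768;  exp(−rT) = exp(−0.07·0.5) = 0.9656
N(d₁) = N(0.24) = 0.5948;  N(d₂) = N(-0.05) = 0.4801
C = 258·0.9768·0.5948 − 254·0.9656·0.4801 = 149.8982 − 117.7505 = 32.1477

€32.15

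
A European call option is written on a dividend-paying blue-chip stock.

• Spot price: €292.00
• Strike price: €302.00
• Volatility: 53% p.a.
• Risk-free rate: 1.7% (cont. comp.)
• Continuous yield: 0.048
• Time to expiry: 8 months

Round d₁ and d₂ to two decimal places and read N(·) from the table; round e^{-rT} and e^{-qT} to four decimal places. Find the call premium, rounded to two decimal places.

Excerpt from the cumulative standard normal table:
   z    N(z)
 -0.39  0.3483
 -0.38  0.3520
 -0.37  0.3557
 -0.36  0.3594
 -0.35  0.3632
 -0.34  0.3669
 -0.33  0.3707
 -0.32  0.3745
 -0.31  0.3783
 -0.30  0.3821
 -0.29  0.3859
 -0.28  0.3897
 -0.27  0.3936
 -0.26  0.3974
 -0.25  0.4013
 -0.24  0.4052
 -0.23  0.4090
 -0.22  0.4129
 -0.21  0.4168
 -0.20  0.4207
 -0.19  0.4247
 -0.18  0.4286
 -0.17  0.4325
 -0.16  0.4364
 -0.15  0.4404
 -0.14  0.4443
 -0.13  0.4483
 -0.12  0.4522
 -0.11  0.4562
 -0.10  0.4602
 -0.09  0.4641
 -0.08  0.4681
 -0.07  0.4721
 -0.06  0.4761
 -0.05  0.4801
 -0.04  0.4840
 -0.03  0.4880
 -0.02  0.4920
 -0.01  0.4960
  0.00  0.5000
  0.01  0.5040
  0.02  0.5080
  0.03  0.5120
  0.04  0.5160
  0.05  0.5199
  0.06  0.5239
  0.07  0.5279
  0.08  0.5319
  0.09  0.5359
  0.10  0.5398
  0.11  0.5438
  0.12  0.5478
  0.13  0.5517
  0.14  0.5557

σ√T = 0.53 × 0.8165 = 0.4327
d₁ = [ln(292/302) + (0.017 − 0.048 + ½·0.53²)·0.6667] / (σ√T) = (-0.0337 + 0.0730) / 0.4327 = 0.0908 ⇒ 0.09
d₂ = 0.0908 − 0.4327 = -0.3419 ⇒ -0.34
e^(−qT) = e^(−0.048·0.6667) = 0.9685;  e^(−rT) = e^(−0.017·0.6667) = 0.9887
C = 292·0.9685·N(0.09) − 302·0.9887·N(-0.34) = 292·0.9685·0.5359 − 302·0.9887·0.3669 = 151.5536 − 109.5517 = 42.0019

€42.00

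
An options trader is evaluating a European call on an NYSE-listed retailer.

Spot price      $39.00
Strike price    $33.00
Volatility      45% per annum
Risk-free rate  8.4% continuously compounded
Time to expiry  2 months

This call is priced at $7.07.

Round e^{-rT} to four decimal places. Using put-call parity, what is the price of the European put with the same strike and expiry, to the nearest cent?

exp(−rT) = exp(−0.084·0.1667) = 0.9861
Put-call parity: C − P = S − K·e^(−rT) = 39 − 33·0.9861 = 39 − 32.5413 = 6.4587
P = C − (C − P) = 7.07 − (6.4587) = 0.6113

$0.61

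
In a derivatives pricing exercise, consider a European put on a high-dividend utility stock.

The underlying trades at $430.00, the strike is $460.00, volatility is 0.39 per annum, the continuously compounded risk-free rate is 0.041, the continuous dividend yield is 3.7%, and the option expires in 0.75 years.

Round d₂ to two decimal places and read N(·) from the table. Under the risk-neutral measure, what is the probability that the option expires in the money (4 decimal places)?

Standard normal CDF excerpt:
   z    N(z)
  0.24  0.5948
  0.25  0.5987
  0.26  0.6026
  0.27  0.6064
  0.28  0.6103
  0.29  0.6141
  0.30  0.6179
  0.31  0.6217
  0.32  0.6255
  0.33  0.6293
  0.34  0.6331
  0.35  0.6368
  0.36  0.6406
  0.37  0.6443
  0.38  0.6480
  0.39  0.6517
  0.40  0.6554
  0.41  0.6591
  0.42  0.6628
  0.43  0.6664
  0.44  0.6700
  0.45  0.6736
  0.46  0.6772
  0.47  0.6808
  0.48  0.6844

0.6406

σ√T = 0.39 × 0.8660 = 0.3377
d₁ = [ln(430/460) + (0.041 − 0.037 + 0.39²/2)·0.75] / 0.3377 = [-0.0674 + 0.0600] / 0.3377 = -0.0219 ≈ -0.02
d₂ = d₁ − σ√T = -0.0219 − 0.3377 = -0.3597 ≈ -0.36
Risk-neutral Pr[S_T < K] = N(−d₂) = N(0.36) = 0.6406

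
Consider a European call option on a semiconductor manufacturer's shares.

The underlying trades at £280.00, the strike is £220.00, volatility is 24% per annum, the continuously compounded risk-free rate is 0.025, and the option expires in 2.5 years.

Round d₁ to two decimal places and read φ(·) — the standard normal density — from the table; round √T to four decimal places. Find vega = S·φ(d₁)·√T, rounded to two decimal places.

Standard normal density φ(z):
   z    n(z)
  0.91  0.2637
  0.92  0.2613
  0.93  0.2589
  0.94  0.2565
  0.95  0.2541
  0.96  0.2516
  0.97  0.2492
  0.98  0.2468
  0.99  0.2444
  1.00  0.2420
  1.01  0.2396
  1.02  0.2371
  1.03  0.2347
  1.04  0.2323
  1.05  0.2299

108.20

T = 2.5;  σ√T = 0.3795
d₁ = [ln(280/220) + (0.025 + 0.24²/2)·2.5] / 0.3795 = [0.2412 + 0.1345] / 0.3795 = 0.9900 which rounds to 0.99
√T = √2.5 = 1.5811
φ(d₁) = φ(0.99) = 0.2444
vega = S·φ(d₁)·√T = 280·0.2444·1.5811 = 108.1978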